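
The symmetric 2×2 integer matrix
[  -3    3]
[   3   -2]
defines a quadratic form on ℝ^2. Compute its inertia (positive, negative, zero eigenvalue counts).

step 0: pivot -3 → sign −
step 1: pivot 1 → sign +
signature = (1, 1, 0)

Answer: (1, 1, 0)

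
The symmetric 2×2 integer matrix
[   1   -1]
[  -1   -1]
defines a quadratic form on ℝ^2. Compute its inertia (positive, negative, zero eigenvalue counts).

Answer: (1, 1, 0)

Derivation:
step 0: pivot 1 → sign +
step 1: pivot -2 → sign −
signature = (1, 1, 0)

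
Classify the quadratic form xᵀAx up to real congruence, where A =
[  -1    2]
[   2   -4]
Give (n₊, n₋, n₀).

step 0: pivot -1 → sign −
step 1: row/col 1 already zero → sign 0
signature = (0, 1, 1)

Answer: (0, 1, 1)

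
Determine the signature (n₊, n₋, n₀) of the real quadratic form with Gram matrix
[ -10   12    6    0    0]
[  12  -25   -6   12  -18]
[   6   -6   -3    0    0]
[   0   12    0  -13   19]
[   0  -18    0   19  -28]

Answer: (1, 4, 0)

Derivation:
step 0: pivot -10 → sign −
step 1: pivot -53/5 → sign −
step 2: pivot 39/53 → sign +
step 3: pivot -25/13 → sign −
step 4: pivot -3/25 → sign −
signature = (1, 4, 0)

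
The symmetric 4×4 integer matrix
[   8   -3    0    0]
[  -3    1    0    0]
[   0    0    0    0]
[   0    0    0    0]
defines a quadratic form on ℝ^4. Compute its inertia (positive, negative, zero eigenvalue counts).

step 0: pivot 8 → sign +
step 1: pivot -1/8 → sign −
step 2: row/col 2 already zero → sign 0
step 3: row/col 3 already zero → sign 0
signature = (1, 1, 2)

Answer: (1, 1, 2)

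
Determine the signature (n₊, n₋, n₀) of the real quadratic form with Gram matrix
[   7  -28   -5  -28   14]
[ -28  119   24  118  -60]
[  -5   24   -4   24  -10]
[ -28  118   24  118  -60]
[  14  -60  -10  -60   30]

Answer: (4, 1, 0)

Derivation:
step 0: pivot 7 → sign +
step 1: pivot 7 → sign +
step 2: pivot -69/7 → sign −
step 3: pivot 430/483 → sign +
step 4: pivot 6/215 → sign +
signature = (4, 1, 0)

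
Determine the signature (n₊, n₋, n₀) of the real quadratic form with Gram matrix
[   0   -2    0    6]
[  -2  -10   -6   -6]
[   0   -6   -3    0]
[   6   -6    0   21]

step 0: pivot -10 → sign −
step 1: pivot 2/5 → sign +
step 2: pivot -3 → sign −
step 3: pivot 3 → sign +
signature = (2, 2, 0)

Answer: (2, 2, 0)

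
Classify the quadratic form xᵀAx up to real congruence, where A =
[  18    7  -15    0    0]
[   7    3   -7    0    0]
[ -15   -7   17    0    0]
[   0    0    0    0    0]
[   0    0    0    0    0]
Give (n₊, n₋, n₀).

step 0: pivot 18 → sign +
step 1: pivot 5/18 → sign +
step 2: pivot -2/5 → sign −
step 3: row/col 3 already zero → sign 0
step 4: row/col 4 already zero → sign 0
signature = (2, 1, 2)

Answer: (2, 1, 2)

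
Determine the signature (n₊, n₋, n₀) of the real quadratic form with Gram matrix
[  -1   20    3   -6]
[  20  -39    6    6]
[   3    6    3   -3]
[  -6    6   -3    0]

step 0: pivot -1 → sign −
step 1: pivot 361 → sign +
step 2: pivot -24/361 → sign −
step 3: pivot 3/8 → sign +
signature = (2, 2, 0)

Answer: (2, 2, 0)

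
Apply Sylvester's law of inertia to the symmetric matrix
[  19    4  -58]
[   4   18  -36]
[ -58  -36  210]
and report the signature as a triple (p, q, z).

step 0: pivot 19 → sign +
step 1: pivot 326/19 → sign +
step 2: pivot -6/163 → sign −
signature = (2, 1, 0)

Answer: (2, 1, 0)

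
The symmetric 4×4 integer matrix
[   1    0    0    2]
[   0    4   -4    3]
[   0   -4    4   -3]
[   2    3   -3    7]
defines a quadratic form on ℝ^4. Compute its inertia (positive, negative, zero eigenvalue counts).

Answer: (3, 0, 1)

Derivation:
step 0: pivot 1 → sign +
step 1: pivot 4 → sign +
step 2: pivot 3/4 → sign +
step 3: row/col 3 already zero → sign 0
signature = (3, 0, 1)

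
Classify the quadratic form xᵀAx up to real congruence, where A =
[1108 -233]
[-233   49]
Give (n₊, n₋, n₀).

step 0: pivot 1108 → sign +
step 1: pivot 3/1108 → sign +
signature = (2, 0, 0)

Answer: (2, 0, 0)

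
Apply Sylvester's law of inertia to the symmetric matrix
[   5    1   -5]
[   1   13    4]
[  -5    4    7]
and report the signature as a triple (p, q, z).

step 0: pivot 5 → sign +
step 1: pivot 64/5 → sign +
step 2: pivot 3/64 → sign +
signature = (3, 0, 0)

Answer: (3, 0, 0)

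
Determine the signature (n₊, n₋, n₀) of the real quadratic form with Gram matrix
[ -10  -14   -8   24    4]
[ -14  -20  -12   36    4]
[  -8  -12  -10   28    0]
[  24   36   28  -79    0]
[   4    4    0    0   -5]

step 0: pivot -10 → sign −
step 1: pivot -2/5 → sign −
step 2: pivot -2 → sign −
step 3: pivot 1 → sign +
step 4: pivot 3 → sign +
signature = (2, 3, 0)

Answer: (2, 3, 0)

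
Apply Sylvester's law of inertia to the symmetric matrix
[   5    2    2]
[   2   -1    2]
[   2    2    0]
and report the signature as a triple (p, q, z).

Answer: (1, 1, 1)

Derivation:
step 0: pivot 5 → sign +
step 1: pivot -9/5 → sign −
step 2: row/col 2 already zero → sign 0
signature = (1, 1, 1)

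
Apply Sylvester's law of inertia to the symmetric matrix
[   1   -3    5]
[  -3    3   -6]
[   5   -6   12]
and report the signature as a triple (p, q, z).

step 0: pivot 1 → sign +
step 1: pivot -6 → sign −
step 2: pivot 1/2 → sign +
signature = (2, 1, 0)

Answer: (2, 1, 0)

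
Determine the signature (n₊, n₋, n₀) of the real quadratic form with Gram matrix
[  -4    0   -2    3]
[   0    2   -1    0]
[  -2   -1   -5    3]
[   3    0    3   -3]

step 0: pivot -4 → sign −
step 1: pivot 2 → sign +
step 2: pivot -9/2 → sign −
step 3: pivot -1/4 → sign −
signature = (1, 3, 0)

Answer: (1, 3, 0)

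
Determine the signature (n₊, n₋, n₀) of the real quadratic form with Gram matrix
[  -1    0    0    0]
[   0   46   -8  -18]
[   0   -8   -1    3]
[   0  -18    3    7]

Answer: (1, 3, 0)

Derivation:
step 0: pivot -1 → sign −
step 1: pivot 46 → sign +
step 2: pivot -55/23 → sign −
step 3: pivot -2/55 → sign −
signature = (1, 3, 0)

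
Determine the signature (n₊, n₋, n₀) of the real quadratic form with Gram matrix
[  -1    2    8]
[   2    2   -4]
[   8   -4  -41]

Answer: (1, 2, 0)

Derivation:
step 0: pivot -1 → sign −
step 1: pivot 6 → sign +
step 2: pivot -1 → sign −
signature = (1, 2, 0)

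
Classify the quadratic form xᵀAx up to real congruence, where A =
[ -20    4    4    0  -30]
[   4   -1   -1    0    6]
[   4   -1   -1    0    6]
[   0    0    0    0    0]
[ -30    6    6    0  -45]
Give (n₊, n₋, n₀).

step 0: pivot -20 → sign −
step 1: pivot -1/5 → sign −
step 2: row/col 2 already zero → sign 0
step 3: row/col 3 already zero → sign 0
step 4: row/col 4 already zero → sign 0
signature = (0, 2, 3)

Answer: (0, 2, 3)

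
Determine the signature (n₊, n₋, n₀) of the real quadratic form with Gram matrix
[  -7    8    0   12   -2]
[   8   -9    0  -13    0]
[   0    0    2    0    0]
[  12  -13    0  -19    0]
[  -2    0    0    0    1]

step 0: pivot -7 → sign −
step 1: pivot 1/7 → sign +
step 2: pivot 2 → sign +
step 3: pivot -2 → sign −
step 4: pivot -3 → sign −
signature = (2, 3, 0)

Answer: (2, 3, 0)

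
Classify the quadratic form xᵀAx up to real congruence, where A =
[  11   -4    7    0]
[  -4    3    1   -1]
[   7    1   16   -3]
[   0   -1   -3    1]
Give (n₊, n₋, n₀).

Answer: (4, 0, 0)

Derivation:
step 0: pivot 11 → sign +
step 1: pivot 17/11 → sign +
step 2: pivot 58/17 → sign +
step 3: pivot 6/29 → sign +
signature = (4, 0, 0)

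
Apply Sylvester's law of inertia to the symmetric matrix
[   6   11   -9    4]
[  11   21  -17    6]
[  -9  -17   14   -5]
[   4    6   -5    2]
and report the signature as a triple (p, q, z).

step 0: pivot 6 → sign +
step 1: pivot 5/6 → sign +
step 2: pivot 1/5 → sign +
step 3: pivot -3 → sign −
signature = (3, 1, 0)

Answer: (3, 1, 0)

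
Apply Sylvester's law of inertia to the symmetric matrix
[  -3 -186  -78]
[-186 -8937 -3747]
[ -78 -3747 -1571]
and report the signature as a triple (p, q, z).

Answer: (1, 2, 0)

Derivation:
step 0: pivot -3 → sign −
step 1: pivot 2595 → sign +
step 2: pivot -2/865 → sign −
signature = (1, 2, 0)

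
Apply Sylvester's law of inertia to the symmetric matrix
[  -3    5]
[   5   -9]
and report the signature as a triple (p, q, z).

Answer: (0, 2, 0)

Derivation:
step 0: pivot -3 → sign −
step 1: pivot -2/3 → sign −
signature = (0, 2, 0)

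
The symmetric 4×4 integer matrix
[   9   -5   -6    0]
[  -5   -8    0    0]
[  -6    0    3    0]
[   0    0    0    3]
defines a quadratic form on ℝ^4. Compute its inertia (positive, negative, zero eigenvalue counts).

step 0: pivot 9 → sign +
step 1: pivot -97/9 → sign −
step 2: pivot 3/97 → sign +
step 3: pivot 3 → sign +
signature = (3, 1, 0)

Answer: (3, 1, 0)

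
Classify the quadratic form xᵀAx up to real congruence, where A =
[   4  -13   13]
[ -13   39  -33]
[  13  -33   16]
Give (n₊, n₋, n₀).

step 0: pivot 4 → sign +
step 1: pivot -13/4 → sign −
step 2: pivot 1/13 → sign +
signature = (2, 1, 0)

Answer: (2, 1, 0)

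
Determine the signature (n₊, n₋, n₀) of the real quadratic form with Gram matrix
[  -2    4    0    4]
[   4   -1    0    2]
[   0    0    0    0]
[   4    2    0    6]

step 0: pivot -2 → sign −
step 1: pivot 7 → sign +
step 2: pivot -2/7 → sign −
step 3: row/col 3 already zero → sign 0
signature = (1, 2, 1)

Answer: (1, 2, 1)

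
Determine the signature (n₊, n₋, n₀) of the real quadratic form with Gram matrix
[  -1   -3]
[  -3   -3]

Answer: (1, 1, 0)

Derivation:
step 0: pivot -1 → sign −
step 1: pivot 6 → sign +
signature = (1, 1, 0)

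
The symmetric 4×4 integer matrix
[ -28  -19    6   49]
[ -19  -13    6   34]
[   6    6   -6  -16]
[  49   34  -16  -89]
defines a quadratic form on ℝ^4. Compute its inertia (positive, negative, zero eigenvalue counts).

Answer: (1, 3, 0)

Derivation:
step 0: pivot -28 → sign −
step 1: pivot -3/28 → sign −
step 2: pivot 30 → sign +
step 3: pivot -2/15 → sign −
signature = (1, 3, 0)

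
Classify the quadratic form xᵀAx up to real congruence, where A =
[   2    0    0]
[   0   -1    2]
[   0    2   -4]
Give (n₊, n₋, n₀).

step 0: pivot 2 → sign +
step 1: pivot -1 → sign −
step 2: row/col 2 already zero → sign 0
signature = (1, 1, 1)

Answer: (1, 1, 1)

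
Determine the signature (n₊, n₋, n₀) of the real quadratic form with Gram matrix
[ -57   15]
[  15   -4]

step 0: pivot -57 → sign −
step 1: pivot -1/19 → sign −
signature = (0, 2, 0)

Answer: (0, 2, 0)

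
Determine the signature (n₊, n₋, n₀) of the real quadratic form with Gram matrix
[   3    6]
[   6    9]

Answer: (1, 1, 0)

Derivation:
step 0: pivot 3 → sign +
step 1: pivot -3 → sign −
signature = (1, 1, 0)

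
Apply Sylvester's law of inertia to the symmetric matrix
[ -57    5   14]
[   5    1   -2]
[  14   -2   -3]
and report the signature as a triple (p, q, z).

Answer: (2, 1, 0)

Derivation:
step 0: pivot -57 → sign −
step 1: pivot 82/57 → sign +
step 2: pivot 1/41 → sign +
signature = (2, 1, 0)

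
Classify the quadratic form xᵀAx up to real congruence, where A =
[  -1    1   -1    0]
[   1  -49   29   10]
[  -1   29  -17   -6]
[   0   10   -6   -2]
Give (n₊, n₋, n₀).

step 0: pivot -1 → sign −
step 1: pivot -48 → sign −
step 2: pivot 1/3 → sign +
step 3: row/col 3 already zero → sign 0
signature = (1, 2, 1)

Answer: (1, 2, 1)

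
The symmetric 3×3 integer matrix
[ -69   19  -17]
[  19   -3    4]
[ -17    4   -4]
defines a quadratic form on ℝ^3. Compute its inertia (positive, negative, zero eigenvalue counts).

step 0: pivot -69 → sign −
step 1: pivot 154/69 → sign +
step 2: pivot -3/154 → sign −
signature = (1, 2, 0)

Answer: (1, 2, 0)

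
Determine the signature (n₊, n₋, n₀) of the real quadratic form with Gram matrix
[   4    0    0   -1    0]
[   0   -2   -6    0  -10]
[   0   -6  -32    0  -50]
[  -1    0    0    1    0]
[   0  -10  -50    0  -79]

Answer: (2, 3, 0)

Derivation:
step 0: pivot 4 → sign +
step 1: pivot -2 → sign −
step 2: pivot -14 → sign −
step 3: pivot 3/4 → sign +
step 4: pivot -3/7 → sign −
signature = (2, 3, 0)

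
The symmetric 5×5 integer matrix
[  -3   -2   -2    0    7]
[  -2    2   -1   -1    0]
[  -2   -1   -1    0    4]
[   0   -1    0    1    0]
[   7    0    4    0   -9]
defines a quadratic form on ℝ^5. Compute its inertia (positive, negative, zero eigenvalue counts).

Answer: (3, 2, 0)

Derivation:
step 0: pivot -3 → sign −
step 1: pivot 10/3 → sign +
step 2: pivot 3/10 → sign +
step 3: pivot 2/3 → sign +
step 4: pivot -2 → sign −
signature = (3, 2, 0)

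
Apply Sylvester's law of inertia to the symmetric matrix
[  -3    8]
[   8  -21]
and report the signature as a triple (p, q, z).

step 0: pivot -3 → sign −
step 1: pivot 1/3 → sign +
signature = (1, 1, 0)

Answer: (1, 1, 0)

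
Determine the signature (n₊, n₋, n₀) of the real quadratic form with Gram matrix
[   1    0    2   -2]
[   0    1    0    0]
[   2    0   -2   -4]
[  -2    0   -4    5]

step 0: pivot 1 → sign +
step 1: pivot 1 → sign +
step 2: pivot -6 → sign −
step 3: pivot 1 → sign +
signature = (3, 1, 0)

Answer: (3, 1, 0)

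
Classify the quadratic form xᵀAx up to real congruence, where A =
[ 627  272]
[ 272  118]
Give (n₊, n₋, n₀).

Answer: (2, 0, 0)

Derivation:
step 0: pivot 627 → sign +
step 1: pivot 2/627 → sign +
signature = (2, 0, 0)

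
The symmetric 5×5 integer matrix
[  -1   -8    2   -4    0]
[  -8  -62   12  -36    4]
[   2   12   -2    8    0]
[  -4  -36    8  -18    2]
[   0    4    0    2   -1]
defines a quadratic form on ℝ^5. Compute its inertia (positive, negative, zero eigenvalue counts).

step 0: pivot -1 → sign −
step 1: pivot 2 → sign +
step 2: pivot -6 → sign −
step 3: pivot 2/3 → sign +
step 4: pivot 1 → sign +
signature = (3, 2, 0)

Answer: (3, 2, 0)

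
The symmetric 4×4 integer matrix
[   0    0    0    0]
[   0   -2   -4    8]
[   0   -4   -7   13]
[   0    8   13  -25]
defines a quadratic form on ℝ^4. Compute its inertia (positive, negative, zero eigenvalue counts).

Answer: (1, 2, 1)

Derivation:
step 0: pivot -2 → sign −
step 1: pivot 1 → sign +
step 2: pivot -2 → sign −
step 3: row/col 3 already zero → sign 0
signature = (1, 2, 1)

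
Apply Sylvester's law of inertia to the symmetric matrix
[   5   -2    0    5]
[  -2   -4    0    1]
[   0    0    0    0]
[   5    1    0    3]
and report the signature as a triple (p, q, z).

step 0: pivot 5 → sign +
step 1: pivot -24/5 → sign −
step 2: pivot -1/8 → sign −
step 3: row/col 3 already zero → sign 0
signature = (1, 2, 1)

Answer: (1, 2, 1)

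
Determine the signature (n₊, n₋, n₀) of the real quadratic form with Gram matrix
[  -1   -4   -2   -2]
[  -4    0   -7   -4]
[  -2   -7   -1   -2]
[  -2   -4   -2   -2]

step 0: pivot -1 → sign −
step 1: pivot 16 → sign +
step 2: pivot 47/16 → sign +
step 3: pivot -2/47 → sign −
signature = (2, 2, 0)

Answer: (2, 2, 0)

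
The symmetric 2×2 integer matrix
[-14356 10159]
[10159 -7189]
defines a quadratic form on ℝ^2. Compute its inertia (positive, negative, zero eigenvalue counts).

Answer: (0, 2, 0)

Derivation:
step 0: pivot -14356 → sign −
step 1: pivot -3/14356 → sign −
signature = (0, 2, 0)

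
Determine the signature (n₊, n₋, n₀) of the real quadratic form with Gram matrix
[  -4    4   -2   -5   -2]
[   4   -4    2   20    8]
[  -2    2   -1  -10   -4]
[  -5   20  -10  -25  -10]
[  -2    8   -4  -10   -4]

step 0: pivot -4 → sign −
step 1: pivot -75/4 → sign −
step 2: pivot 3 → sign +
step 3: row/col 3 already zero → sign 0
step 4: row/col 4 already zero → sign 0
signature = (1, 2, 2)

Answer: (1, 2, 2)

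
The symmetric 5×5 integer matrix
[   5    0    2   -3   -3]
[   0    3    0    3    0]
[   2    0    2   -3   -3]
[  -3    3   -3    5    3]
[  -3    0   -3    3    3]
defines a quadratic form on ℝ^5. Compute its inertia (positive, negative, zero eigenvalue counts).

step 0: pivot 5 → sign +
step 1: pivot 3 → sign +
step 2: pivot 6/5 → sign +
step 3: pivot -5/2 → sign −
step 4: pivot -3/5 → sign −
signature = (3, 2, 0)

Answer: (3, 2, 0)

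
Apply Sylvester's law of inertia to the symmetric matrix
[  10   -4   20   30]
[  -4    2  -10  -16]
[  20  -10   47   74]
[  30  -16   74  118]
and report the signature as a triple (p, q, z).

Answer: (2, 1, 1)

Derivation:
step 0: pivot 10 → sign +
step 1: pivot 2/5 → sign +
step 2: pivot -3 → sign −
step 3: row/col 3 already zero → sign 0
signature = (2, 1, 1)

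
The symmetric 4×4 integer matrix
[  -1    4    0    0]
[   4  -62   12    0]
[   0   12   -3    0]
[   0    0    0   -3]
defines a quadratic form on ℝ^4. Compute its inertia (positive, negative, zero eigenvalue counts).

step 0: pivot -1 → sign −
step 1: pivot -46 → sign −
step 2: pivot 3/23 → sign +
step 3: pivot -3 → sign −
signature = (1, 3, 0)

Answer: (1, 3, 0)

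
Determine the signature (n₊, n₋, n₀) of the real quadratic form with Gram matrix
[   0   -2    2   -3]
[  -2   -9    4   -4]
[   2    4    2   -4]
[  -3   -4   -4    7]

Answer: (2, 2, 0)

Derivation:
step 0: pivot -9 → sign −
step 1: pivot 4/9 → sign +
step 2: pivot 1 → sign +
step 3: pivot -3/2 → sign −
signature = (2, 2, 0)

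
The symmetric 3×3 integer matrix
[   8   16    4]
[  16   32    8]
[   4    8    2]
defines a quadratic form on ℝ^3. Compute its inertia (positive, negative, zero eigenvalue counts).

Answer: (1, 0, 2)

Derivation:
step 0: pivot 8 → sign +
step 1: row/col 1 already zero → sign 0
step 2: row/col 2 already zero → sign 0
signature = (1, 0, 2)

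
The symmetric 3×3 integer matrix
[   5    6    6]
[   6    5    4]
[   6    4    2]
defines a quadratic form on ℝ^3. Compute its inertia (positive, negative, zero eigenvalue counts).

step 0: pivot 5 → sign +
step 1: pivot -11/5 → sign −
step 2: pivot -6/11 → sign −
signature = (1, 2, 0)

Answer: (1, 2, 0)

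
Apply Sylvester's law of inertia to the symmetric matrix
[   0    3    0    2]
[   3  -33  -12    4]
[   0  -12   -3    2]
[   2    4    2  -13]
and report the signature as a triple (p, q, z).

Answer: (2, 2, 0)

Derivation:
step 0: pivot -33 → sign −
step 1: pivot 3/11 → sign +
step 2: pivot -3 → sign −
step 3: pivot 1/3 → sign +
signature = (2, 2, 0)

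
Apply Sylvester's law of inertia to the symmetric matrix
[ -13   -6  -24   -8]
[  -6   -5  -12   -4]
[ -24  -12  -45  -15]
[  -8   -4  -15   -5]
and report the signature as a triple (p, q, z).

step 0: pivot -13 → sign −
step 1: pivot -29/13 → sign −
step 2: pivot -9/29 → sign −
step 3: row/col 3 already zero → sign 0
signature = (0, 3, 1)

Answer: (0, 3, 1)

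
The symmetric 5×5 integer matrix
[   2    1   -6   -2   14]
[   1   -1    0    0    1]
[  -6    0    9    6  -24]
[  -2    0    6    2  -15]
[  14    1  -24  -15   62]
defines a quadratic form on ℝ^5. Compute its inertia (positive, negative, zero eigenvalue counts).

step 0: pivot 2 → sign +
step 1: pivot -3/2 → sign −
step 2: pivot -3 → sign −
step 3: pivot 2 → sign +
step 4: pivot -1/2 → sign −
signature = (2, 3, 0)

Answer: (2, 3, 0)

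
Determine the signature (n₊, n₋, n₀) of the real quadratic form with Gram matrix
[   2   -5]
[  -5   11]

step 0: pivot 2 → sign +
step 1: pivot -3/2 → sign −
signature = (1, 1, 0)

Answer: (1, 1, 0)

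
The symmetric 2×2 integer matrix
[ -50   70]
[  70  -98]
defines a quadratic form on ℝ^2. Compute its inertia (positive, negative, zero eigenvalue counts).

Answer: (0, 1, 1)

Derivation:
step 0: pivot -50 → sign −
step 1: row/col 1 already zero → sign 0
signature = (0, 1, 1)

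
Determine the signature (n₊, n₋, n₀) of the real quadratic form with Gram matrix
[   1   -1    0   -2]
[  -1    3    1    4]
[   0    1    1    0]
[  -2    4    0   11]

Answer: (4, 0, 0)

Derivation:
step 0: pivot 1 → sign +
step 1: pivot 2 → sign +
step 2: pivot 1/2 → sign +
step 3: pivot 3 → sign +
signature = (4, 0, 0)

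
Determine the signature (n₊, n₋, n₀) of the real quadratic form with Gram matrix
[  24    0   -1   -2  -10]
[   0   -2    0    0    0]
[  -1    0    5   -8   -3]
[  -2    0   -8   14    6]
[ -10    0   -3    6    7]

step 0: pivot 24 → sign +
step 1: pivot -2 → sign −
step 2: pivot 119/24 → sign +
step 3: pivot 78/119 → sign +
step 4: pivot 3/13 → sign +
signature = (4, 1, 0)

Answer: (4, 1, 0)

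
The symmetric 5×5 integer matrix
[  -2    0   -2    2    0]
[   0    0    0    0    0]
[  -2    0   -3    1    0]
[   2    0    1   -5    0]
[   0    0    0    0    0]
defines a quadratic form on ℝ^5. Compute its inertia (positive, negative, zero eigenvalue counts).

Answer: (0, 3, 2)

Derivation:
step 0: pivot -2 → sign −
step 1: pivot -1 → sign −
step 2: pivot -2 → sign −
step 3: row/col 3 already zero → sign 0
step 4: row/col 4 already zero → sign 0
signature = (0, 3, 2)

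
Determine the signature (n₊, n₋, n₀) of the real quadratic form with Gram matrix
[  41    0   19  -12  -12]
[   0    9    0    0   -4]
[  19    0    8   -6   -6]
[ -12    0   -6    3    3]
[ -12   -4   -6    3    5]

Answer: (3, 2, 0)

Derivation:
step 0: pivot 41 → sign +
step 1: pivot 9 → sign +
step 2: pivot -33/41 → sign −
step 3: pivot -3/11 → sign −
step 4: pivot 2/9 → sign +
signature = (3, 2, 0)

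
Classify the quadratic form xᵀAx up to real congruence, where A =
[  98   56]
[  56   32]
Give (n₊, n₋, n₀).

step 0: pivot 98 → sign +
step 1: row/col 1 already zero → sign 0
signature = (1, 0, 1)

Answer: (1, 0, 1)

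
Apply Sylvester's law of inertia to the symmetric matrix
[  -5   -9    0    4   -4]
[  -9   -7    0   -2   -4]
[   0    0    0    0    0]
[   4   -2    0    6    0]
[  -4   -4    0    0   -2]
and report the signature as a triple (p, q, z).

step 0: pivot -5 → sign −
step 1: pivot 46/5 → sign +
step 2: pivot 2/23 → sign +
step 3: row/col 3 already zero → sign 0
step 4: row/col 4 already zero → sign 0
signature = (2, 1, 2)

Answer: (2, 1, 2)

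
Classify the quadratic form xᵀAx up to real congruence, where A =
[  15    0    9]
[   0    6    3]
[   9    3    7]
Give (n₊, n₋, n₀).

Answer: (3, 0, 0)

Derivation:
step 0: pivot 15 → sign +
step 1: pivot 6 → sign +
step 2: pivot 1/10 → sign +
signature = (3, 0, 0)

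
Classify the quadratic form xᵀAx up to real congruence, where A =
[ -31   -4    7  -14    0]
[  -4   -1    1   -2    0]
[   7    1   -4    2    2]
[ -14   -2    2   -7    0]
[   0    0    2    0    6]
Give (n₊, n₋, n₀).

Answer: (1, 4, 0)

Derivation:
step 0: pivot -31 → sign −
step 1: pivot -15/31 → sign −
step 2: pivot -12/5 → sign −
step 3: pivot 23/3 → sign +
step 4: pivot -3/23 → sign −
signature = (1, 4, 0)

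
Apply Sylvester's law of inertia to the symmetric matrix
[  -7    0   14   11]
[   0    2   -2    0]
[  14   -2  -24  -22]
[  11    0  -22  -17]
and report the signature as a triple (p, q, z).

Answer: (3, 1, 0)

Derivation:
step 0: pivot -7 → sign −
step 1: pivot 2 → sign +
step 2: pivot 2 → sign +
step 3: pivot 2/7 → sign +
signature = (3, 1, 0)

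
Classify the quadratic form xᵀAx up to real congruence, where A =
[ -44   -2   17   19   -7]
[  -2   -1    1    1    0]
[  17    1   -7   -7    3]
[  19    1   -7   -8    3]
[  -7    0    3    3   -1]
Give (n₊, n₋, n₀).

Answer: (2, 3, 0)

Derivation:
step 0: pivot -44 → sign −
step 1: pivot -10/11 → sign −
step 2: pivot -3/8 → sign −
step 3: pivot 3/5 → sign +
step 4: pivot 1/3 → sign +
signature = (2, 3, 0)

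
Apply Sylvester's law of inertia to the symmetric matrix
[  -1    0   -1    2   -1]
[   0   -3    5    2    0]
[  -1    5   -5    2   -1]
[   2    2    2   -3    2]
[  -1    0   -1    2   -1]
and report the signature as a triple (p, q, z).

step 0: pivot -1 → sign −
step 1: pivot -3 → sign −
step 2: pivot 13/3 → sign +
step 3: pivot -3/13 → sign −
step 4: row/col 4 already zero → sign 0
signature = (1, 3, 1)

Answer: (1, 3, 1)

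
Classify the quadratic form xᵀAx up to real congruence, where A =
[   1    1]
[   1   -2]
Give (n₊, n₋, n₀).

Answer: (1, 1, 0)

Derivation:
step 0: pivot 1 → sign +
step 1: pivot -3 → sign −
signature = (1, 1, 0)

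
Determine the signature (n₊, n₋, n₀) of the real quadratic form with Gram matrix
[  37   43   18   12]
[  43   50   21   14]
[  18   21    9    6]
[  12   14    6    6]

Answer: (3, 0, 1)

Derivation:
step 0: pivot 37 → sign +
step 1: pivot 1/37 → sign +
step 2: pivot 2 → sign +
step 3: row/col 3 already zero → sign 0
signature = (3, 0, 1)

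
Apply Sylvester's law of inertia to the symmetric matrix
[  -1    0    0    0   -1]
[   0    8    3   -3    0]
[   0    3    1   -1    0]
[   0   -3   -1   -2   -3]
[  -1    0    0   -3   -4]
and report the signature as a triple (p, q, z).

step 0: pivot -1 → sign −
step 1: pivot 8 → sign +
step 2: pivot -1/8 → sign −
step 3: pivot -3 → sign −
step 4: row/col 4 already zero → sign 0
signature = (1, 3, 1)

Answer: (1, 3, 1)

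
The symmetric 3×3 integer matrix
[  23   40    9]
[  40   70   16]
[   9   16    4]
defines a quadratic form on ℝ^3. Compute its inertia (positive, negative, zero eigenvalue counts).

step 0: pivot 23 → sign +
step 1: pivot 10/23 → sign +
step 2: pivot 1/5 → sign +
signature = (3, 0, 0)

Answer: (3, 0, 0)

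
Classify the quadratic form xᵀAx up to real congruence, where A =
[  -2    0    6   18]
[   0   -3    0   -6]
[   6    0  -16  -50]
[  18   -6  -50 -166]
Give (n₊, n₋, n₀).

step 0: pivot -2 → sign −
step 1: pivot -3 → sign −
step 2: pivot 2 → sign +
step 3: row/col 3 already zero → sign 0
signature = (1, 2, 1)

Answer: (1, 2, 1)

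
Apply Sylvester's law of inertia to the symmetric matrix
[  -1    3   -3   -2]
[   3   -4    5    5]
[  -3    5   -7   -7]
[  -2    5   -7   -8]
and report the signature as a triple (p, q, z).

step 0: pivot -1 → sign −
step 1: pivot 5 → sign +
step 2: pivot -6/5 → sign −
step 3: pivot -3/2 → sign −
signature = (1, 3, 0)

Answer: (1, 3, 0)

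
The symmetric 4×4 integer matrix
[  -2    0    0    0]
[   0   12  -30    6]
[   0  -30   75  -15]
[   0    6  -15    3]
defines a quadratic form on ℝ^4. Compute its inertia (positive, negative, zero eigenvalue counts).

Answer: (1, 1, 2)

Derivation:
step 0: pivot -2 → sign −
step 1: pivot 12 → sign +
step 2: row/col 2 already zero → sign 0
step 3: row/col 3 already zero → sign 0
signature = (1, 1, 2)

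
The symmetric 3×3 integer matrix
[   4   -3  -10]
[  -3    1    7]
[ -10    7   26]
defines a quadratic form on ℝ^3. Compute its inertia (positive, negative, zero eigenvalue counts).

step 0: pivot 4 → sign +
step 1: pivot -5/4 → sign −
step 2: pivot 6/5 → sign +
signature = (2, 1, 0)

Answer: (2, 1, 0)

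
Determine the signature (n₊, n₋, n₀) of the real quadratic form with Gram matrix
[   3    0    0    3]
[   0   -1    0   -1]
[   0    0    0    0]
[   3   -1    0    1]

step 0: pivot 3 → sign +
step 1: pivot -1 → sign −
step 2: pivot -1 → sign −
step 3: row/col 3 already zero → sign 0
signature = (1, 2, 1)

Answer: (1, 2, 1)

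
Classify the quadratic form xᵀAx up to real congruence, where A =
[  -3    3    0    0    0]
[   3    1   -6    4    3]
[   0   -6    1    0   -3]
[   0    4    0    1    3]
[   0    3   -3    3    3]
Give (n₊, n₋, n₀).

step 0: pivot -3 → sign −
step 1: pivot 4 → sign +
step 2: pivot -8 → sign −
step 3: pivot 3/2 → sign +
step 4: pivot 3/16 → sign +
signature = (3, 2, 0)

Answer: (3, 2, 0)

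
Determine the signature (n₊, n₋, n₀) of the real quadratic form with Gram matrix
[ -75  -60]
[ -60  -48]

step 0: pivot -75 → sign −
step 1: row/col 1 already zero → sign 0
signature = (0, 1, 1)

Answer: (0, 1, 1)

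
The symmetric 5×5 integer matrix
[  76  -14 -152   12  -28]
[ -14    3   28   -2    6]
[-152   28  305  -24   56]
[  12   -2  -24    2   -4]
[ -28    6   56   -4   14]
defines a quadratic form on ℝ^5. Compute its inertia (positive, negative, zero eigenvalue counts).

Answer: (4, 0, 1)

Derivation:
step 0: pivot 76 → sign +
step 1: pivot 8/19 → sign +
step 2: pivot 1 → sign +
step 3: pivot 2 → sign +
step 4: row/col 4 already zero → sign 0
signature = (4, 0, 1)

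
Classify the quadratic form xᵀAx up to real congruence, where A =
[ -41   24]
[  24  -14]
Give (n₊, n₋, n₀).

step 0: pivot -41 → sign −
step 1: pivot 2/41 → sign +
signature = (1, 1, 0)

Answer: (1, 1, 0)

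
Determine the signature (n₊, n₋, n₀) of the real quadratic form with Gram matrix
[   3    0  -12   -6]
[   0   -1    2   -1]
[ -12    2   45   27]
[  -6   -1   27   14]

Answer: (3, 1, 0)

Derivation:
step 0: pivot 3 → sign +
step 1: pivot -1 → sign −
step 2: pivot 1 → sign +
step 3: pivot 2 → sign +
signature = (3, 1, 0)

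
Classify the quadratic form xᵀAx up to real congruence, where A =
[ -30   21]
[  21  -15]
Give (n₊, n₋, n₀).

Answer: (0, 2, 0)

Derivation:
step 0: pivot -30 → sign −
step 1: pivot -3/10 → sign −
signature = (0, 2, 0)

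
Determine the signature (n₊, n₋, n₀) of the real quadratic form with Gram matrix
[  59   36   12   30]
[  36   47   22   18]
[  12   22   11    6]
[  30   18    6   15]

step 0: pivot 59 → sign +
step 1: pivot 1477/59 → sign +
step 2: pivot -69/1477 → sign −
step 3: pivot -3/23 → sign −
signature = (2, 2, 0)

Answer: (2, 2, 0)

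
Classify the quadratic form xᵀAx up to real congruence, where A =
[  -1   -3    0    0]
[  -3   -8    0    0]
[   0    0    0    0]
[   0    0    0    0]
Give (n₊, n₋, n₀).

step 0: pivot -1 → sign −
step 1: pivot 1 → sign +
step 2: row/col 2 already zero → sign 0
step 3: row/col 3 already zero → sign 0
signature = (1, 1, 2)

Answer: (1, 1, 2)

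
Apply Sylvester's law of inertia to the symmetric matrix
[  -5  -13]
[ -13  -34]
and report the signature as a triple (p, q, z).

step 0: pivot -5 → sign −
step 1: pivot -1/5 → sign −
signature = (0, 2, 0)

Answer: (0, 2, 0)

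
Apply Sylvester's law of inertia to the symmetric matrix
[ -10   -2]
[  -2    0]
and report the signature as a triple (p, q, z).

Answer: (1, 1, 0)

Derivation:
step 0: pivot -10 → sign −
step 1: pivot 2/5 → sign +
signature = (1, 1, 0)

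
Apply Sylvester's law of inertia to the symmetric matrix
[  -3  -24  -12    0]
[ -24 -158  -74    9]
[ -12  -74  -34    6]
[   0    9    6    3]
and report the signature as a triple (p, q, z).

step 0: pivot -3 → sign −
step 1: pivot 34 → sign +
step 2: pivot -4/17 → sign −
step 3: pivot 3/4 → sign +
signature = (2, 2, 0)

Answer: (2, 2, 0)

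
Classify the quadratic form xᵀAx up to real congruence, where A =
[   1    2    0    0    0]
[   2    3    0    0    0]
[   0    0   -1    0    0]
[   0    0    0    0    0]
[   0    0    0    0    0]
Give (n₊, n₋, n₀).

step 0: pivot 1 → sign +
step 1: pivot -1 → sign −
step 2: pivot -1 → sign −
step 3: row/col 3 already zero → sign 0
step 4: row/col 4 already zero → sign 0
signature = (1, 2, 2)

Answer: (1, 2, 2)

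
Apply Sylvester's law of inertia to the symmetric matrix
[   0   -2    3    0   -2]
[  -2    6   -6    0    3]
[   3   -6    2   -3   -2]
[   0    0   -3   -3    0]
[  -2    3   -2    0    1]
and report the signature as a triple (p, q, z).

step 0: pivot 6 → sign +
step 1: pivot -2/3 → sign −
step 2: pivot -5/2 → sign −
step 3: pivot 3/5 → sign +
step 4: pivot 1/2 → sign +
signature = (3, 2, 0)

Answer: (3, 2, 0)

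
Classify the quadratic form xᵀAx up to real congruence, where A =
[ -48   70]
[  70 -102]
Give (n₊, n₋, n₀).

step 0: pivot -48 → sign −
step 1: pivot 1/12 → sign +
signature = (1, 1, 0)

Answer: (1, 1, 0)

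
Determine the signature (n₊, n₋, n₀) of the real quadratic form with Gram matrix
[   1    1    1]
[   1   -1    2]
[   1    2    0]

Answer: (1, 2, 0)

Derivation:
step 0: pivot 1 → sign +
step 1: pivot -2 → sign −
step 2: pivot -1/2 → sign −
signature = (1, 2, 0)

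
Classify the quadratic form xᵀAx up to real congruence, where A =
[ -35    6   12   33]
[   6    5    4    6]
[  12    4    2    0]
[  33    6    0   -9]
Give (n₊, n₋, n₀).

Answer: (2, 2, 0)

Derivation:
step 0: pivot -35 → sign −
step 1: pivot 211/35 → sign +
step 2: pivot 6/211 → sign +
step 3: pivot -6 → sign −
signature = (2, 2, 0)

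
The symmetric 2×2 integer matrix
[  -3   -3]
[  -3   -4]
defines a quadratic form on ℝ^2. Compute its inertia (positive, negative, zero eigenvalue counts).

Answer: (0, 2, 0)

Derivation:
step 0: pivot -3 → sign −
step 1: pivot -1 → sign −
signature = (0, 2, 0)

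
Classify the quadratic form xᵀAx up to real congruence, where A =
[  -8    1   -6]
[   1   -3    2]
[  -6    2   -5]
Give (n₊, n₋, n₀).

step 0: pivot -8 → sign −
step 1: pivot -23/8 → sign −
step 2: pivot 1/23 → sign +
signature = (1, 2, 0)

Answer: (1, 2, 0)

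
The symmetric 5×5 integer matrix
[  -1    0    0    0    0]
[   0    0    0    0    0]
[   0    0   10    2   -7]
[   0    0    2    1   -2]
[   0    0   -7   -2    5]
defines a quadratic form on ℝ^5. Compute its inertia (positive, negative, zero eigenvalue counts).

step 0: pivot -1 → sign −
step 1: pivot 10 → sign +
step 2: pivot 3/5 → sign +
step 3: pivot -1/2 → sign −
step 4: row/col 4 already zero → sign 0
signature = (2, 2, 1)

Answer: (2, 2, 1)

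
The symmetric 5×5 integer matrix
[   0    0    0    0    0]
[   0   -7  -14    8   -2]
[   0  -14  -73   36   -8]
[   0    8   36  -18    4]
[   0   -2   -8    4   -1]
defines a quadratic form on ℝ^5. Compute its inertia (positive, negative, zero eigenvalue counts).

Answer: (1, 3, 1)

Derivation:
step 0: pivot -7 → sign −
step 1: pivot -45 → sign −
step 2: pivot 2/63 → sign +
step 3: pivot -1/5 → sign −
step 4: row/col 4 already zero → sign 0
signature = (1, 3, 1)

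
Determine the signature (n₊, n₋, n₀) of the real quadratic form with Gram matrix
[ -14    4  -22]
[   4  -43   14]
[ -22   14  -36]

Answer: (0, 3, 0)

Derivation:
step 0: pivot -14 → sign −
step 1: pivot -293/7 → sign −
step 2: pivot -2/293 → sign −
signature = (0, 3, 0)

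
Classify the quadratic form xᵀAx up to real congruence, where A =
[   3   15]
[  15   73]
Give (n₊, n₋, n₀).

step 0: pivot 3 → sign +
step 1: pivot -2 → sign −
signature = (1, 1, 0)

Answer: (1, 1, 0)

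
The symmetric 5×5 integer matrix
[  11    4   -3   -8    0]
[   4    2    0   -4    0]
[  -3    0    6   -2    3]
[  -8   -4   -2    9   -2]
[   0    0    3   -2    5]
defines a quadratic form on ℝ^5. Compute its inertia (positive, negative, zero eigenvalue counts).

step 0: pivot 11 → sign +
step 1: pivot 6/11 → sign +
step 2: pivot 3 → sign +
step 3: pivot -1/3 → sign −
step 4: pivot 2 → sign +
signature = (4, 1, 0)

Answer: (4, 1, 0)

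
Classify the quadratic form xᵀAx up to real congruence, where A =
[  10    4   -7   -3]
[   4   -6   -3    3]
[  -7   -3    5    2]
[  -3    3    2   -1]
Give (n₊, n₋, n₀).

Answer: (2, 1, 1)

Derivation:
step 0: pivot 10 → sign +
step 1: pivot -38/5 → sign −
step 2: pivot 2/19 → sign +
step 3: row/col 3 already zero → sign 0
signature = (2, 1, 1)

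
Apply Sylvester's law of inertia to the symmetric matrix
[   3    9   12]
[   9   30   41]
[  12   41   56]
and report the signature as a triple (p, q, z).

Answer: (2, 1, 0)

Derivation:
step 0: pivot 3 → sign +
step 1: pivot 3 → sign +
step 2: pivot -1/3 → sign −
signature = (2, 1, 0)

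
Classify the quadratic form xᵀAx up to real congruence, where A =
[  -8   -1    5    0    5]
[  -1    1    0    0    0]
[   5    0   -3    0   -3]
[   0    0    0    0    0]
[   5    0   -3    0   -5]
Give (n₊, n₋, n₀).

Answer: (1, 3, 1)

Derivation:
step 0: pivot -8 → sign −
step 1: pivot 9/8 → sign +
step 2: pivot -2/9 → sign −
step 3: pivot -2 → sign −
step 4: row/col 4 already zero → sign 0
signature = (1, 3, 1)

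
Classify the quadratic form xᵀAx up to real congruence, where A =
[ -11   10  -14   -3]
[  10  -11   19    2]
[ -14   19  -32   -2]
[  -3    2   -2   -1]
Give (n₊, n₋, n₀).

Answer: (2, 2, 0)

Derivation:
step 0: pivot -11 → sign −
step 1: pivot -21/11 → sign −
step 2: pivot 45/7 → sign +
step 3: pivot 2/45 → sign +
signature = (2, 2, 0)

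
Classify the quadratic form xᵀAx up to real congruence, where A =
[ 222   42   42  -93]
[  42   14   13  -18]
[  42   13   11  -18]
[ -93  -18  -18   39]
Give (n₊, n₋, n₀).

Answer: (3, 1, 0)

Derivation:
step 0: pivot 222 → sign +
step 1: pivot 224/37 → sign +
step 2: pivot -261/224 → sign −
step 3: pivot 1/58 → sign +
signature = (3, 1, 0)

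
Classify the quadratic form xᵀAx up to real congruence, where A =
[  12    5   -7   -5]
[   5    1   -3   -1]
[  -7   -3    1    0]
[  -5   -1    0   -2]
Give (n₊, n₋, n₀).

step 0: pivot 12 → sign +
step 1: pivot -13/12 → sign −
step 2: pivot -40/13 → sign −
step 3: pivot -3/40 → sign −
signature = (1, 3, 0)

Answer: (1, 3, 0)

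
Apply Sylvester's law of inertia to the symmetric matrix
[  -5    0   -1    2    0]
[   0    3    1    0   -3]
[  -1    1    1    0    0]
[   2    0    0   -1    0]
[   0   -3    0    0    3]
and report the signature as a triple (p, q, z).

step 0: pivot -5 → sign −
step 1: pivot 3 → sign +
step 2: pivot 13/15 → sign +
step 3: pivot -5/13 → sign −
step 4: pivot -3/5 → sign −
signature = (2, 3, 0)

Answer: (2, 3, 0)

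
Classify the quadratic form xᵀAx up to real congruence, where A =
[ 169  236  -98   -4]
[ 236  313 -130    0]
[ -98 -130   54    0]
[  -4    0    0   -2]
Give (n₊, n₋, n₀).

Answer: (2, 2, 0)

Derivation:
step 0: pivot 169 → sign +
step 1: pivot -2799/169 → sign −
step 2: pivot 2/311 → sign +
step 3: pivot -2/9 → sign −
signature = (2, 2, 0)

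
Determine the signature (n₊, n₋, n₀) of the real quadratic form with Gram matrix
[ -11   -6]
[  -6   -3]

Answer: (1, 1, 0)

Derivation:
step 0: pivot -11 → sign −
step 1: pivot 3/11 → sign +
signature = (1, 1, 0)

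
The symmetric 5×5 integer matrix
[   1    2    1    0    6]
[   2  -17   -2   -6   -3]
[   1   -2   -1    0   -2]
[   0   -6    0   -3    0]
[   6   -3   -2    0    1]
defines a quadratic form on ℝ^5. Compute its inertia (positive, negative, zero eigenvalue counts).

step 0: pivot 1 → sign +
step 1: pivot -21 → sign −
step 2: pivot -26/21 → sign −
step 3: pivot -3/13 → sign −
step 4: pivot -2 → sign −
signature = (1, 4, 0)

Answer: (1, 4, 0)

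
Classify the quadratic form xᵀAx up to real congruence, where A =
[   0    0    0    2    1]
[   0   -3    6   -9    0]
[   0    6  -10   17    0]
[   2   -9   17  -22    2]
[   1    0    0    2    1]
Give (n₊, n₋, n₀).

step 0: pivot -3 → sign −
step 1: pivot 2 → sign +
step 2: pivot 9/2 → sign +
step 3: pivot -8/9 → sign −
step 4: pivot 1/8 → sign +
signature = (3, 2, 0)

Answer: (3, 2, 0)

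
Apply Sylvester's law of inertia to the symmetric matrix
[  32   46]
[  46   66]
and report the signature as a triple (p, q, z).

Answer: (1, 1, 0)

Derivation:
step 0: pivot 32 → sign +
step 1: pivot -1/8 → sign −
signature = (1, 1, 0)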